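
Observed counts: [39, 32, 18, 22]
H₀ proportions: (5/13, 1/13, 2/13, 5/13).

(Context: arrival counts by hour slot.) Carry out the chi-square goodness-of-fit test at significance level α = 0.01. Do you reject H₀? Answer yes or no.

reject H₀: yes

n = 111; E_i = n·p_i = [42.69, 8.54, 17.08, 42.69]
χ² = (39−42.69)²/42.69 + (32−8.54)²/8.54 + (18−17.08)²/17.08 + (22−42.69)²/42.69 = 74.8649
df = 3
p-value (upper-tail) = 0.00000
At α=0.01: p < α → reject H₀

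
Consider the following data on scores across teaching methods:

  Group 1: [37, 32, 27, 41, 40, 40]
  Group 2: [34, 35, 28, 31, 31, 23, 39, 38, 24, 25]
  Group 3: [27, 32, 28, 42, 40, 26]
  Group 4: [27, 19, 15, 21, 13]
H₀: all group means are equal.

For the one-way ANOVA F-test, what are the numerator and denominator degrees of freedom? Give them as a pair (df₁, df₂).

degrees of freedom = [3, 23]

k = 4 groups, N = 27 total
df = (k−1, N−k) = (4−1, 27−4) = (3, 23)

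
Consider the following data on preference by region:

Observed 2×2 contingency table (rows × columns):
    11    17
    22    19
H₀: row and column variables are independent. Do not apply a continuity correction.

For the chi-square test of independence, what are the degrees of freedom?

degrees of freedom = 1

df = (r−1)(c−1) = (2−1)·(2−1) = 1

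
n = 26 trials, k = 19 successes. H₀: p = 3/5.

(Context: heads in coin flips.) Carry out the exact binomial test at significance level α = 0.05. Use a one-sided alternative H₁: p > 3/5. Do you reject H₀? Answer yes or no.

reject H₀: no

Exact binomial: n=26, k=19, p₀=3/5=0.6000
P(X≥19) from Σ C(n,i)·p₀^i·(1−p₀)^(n−i)
p-value (one-sided, H₁ greater) = 0.12156
At α=0.05: p ≥ α → fail to reject H₀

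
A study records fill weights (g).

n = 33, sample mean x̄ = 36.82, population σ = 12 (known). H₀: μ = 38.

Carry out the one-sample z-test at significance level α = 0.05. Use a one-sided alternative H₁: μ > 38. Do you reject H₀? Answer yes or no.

reject H₀: no

SE = σ/√n = 12/√33 = 2.0889
z = (x̄−μ₀)/SE = (36.82−38)/2.0889 = -0.5649
p-value (one-sided, H₁ greater) = 0.71392
At α=0.05: p ≥ α → fail to reject H₀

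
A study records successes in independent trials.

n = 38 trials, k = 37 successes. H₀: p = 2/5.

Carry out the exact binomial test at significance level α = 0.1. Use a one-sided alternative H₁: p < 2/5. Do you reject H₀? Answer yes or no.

reject H₀: no

Exact binomial: n=38, k=37, p₀=2/5=0.4000
P(X≤37) from Σ C(n,i)·p₀^i·(1−p₀)^(n−i)
p-value (one-sided, H₁ less) = 1.00000
At α=0.1: p ≥ α → fail to reject H₀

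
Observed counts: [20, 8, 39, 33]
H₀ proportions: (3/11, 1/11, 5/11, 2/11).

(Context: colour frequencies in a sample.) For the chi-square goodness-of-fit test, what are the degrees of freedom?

df = k − 1 = 4 − 1 = 3

degrees of freedom = 3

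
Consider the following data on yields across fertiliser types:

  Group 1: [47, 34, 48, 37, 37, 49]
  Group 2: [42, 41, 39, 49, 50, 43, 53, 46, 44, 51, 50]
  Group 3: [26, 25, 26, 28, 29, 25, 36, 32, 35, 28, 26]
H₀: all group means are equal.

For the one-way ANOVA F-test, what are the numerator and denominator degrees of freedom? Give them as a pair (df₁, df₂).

k = 3 groups, N = 28 total
df = (k−1, N−k) = (3−1, 28−3) = (2, 25)

degrees of freedom = [2, 25]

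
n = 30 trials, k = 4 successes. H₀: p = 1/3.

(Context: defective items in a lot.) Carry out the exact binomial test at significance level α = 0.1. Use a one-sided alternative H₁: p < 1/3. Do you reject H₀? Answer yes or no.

reject H₀: yes

Exact binomial: n=30, k=4, p₀=1/3=0.3333
P(X≤4) from Σ C(n,i)·p₀^i·(1−p₀)^(n−i)
p-value (one-sided, H₁ less) = 0.01223
At α=0.1: p < α → reject H₀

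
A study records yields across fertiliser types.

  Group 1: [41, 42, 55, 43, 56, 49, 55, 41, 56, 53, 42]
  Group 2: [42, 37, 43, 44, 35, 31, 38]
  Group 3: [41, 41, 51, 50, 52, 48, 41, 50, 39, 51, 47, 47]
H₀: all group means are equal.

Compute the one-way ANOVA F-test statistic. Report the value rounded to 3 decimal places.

test statistic = 7.271

Group means [48.45, 38.57, 46.50], grand mean 45.367
SSB = Σnᵢ(x̄ᵢ−x̄)² = 443.525; SSW = ΣΣ(x−x̄ᵢ)² = 823.442
MSB = 443.525/2 = 221.7626; MSW = 823.442/27 = 30.4978
F = MSB/MSW = 7.2714
df = (2, 27)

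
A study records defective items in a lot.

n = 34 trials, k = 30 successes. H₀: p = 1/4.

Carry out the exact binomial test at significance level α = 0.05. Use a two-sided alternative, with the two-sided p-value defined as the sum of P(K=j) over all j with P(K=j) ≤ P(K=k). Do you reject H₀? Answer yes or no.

reject H₀: yes

Exact binomial: n=34, k=30, p₀=1/4=0.2500
P(X=j) = C(n,j)·p₀^j·(1−p₀)^(n−j); p = Σ P(X=j) over j with P(X=j) ≤ P(X=30)
p-value (two-sided) = 0.00000
At α=0.05: p < α → reject H₀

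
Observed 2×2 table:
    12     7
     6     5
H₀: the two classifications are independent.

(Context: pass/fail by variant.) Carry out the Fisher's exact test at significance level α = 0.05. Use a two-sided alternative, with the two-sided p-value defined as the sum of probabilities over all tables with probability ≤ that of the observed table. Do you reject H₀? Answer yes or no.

reject H₀: no

Margins: r₁=19, r₂=11, c₁=18, c₂=12, n=30
p_obs = C(19,12)·C(11,6)/C(30,18); sum pmf over tables with pmf ≤ p_obs
p-value (two-sided) = 0.71163
At α=0.05: p ≥ α → fail to reject H₀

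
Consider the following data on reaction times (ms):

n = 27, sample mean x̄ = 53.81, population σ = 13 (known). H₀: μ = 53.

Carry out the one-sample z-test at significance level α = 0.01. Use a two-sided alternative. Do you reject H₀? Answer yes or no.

SE = σ/√n = 13/√27 = 2.5019
z = (x̄−μ₀)/SE = (53.81−53)/2.5019 = 0.3238
p-value (two-sided) = 0.74612
At α=0.01: p ≥ α → fail to reject H₀

reject H₀: no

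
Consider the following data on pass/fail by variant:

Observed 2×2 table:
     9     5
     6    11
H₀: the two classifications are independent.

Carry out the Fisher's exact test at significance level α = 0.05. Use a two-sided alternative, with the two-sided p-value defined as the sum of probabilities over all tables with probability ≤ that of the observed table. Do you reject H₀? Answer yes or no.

Margins: r₁=14, r₂=17, c₁=15, c₂=16, n=31
p_obs = C(14,9)·C(17,6)/C(31,15); sum pmf over tables with pmf ≤ p_obs
p-value (two-sided) = 0.15561
At α=0.05: p ≥ α → fail to reject H₀

reject H₀: no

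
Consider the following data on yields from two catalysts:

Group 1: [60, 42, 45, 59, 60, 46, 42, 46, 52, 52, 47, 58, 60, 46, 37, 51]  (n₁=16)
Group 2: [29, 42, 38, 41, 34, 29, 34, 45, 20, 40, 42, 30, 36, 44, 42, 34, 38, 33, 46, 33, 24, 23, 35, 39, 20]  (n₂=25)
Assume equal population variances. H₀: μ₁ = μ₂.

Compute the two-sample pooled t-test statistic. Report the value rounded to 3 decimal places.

x̄₁=50.188, s₁=7.450, n₁=16
x̄₂=34.840, s₂=7.548, n₂=25
s_p² = [15·7.450² + 24·7.548²]/39 = 56.4051
SE = √(s_p²·(1/16+1/25)) = 2.4045
t = (50.188−34.840)/2.4045 = 6.3829
df = 39

test statistic = 6.383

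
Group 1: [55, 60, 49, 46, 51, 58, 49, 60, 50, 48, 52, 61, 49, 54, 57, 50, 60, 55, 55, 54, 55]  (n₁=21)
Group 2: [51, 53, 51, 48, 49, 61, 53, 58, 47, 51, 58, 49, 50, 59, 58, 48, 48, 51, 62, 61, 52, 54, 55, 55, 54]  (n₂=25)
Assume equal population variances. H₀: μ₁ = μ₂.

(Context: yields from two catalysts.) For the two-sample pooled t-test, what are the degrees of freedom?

df = n₁ + n₂ − 2 = 21 + 25 − 2 = 44

degrees of freedom = 44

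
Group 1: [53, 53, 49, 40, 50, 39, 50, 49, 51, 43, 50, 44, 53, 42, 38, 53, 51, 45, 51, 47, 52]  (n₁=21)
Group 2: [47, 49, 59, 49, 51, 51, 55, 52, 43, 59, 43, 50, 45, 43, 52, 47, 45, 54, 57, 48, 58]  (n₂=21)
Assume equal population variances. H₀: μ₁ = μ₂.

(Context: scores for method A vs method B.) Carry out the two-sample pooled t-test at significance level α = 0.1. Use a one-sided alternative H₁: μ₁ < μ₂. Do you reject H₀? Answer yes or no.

x̄₁=47.762, s₁=4.939, n₁=21
x̄₂=50.333, s₂=5.219, n₂=21
s_p² = [20·4.939² + 20·5.219²]/40 = 25.8119
SE = √(s_p²·(1/21+1/21)) = 1.5679
t = (47.762−50.333)/1.5679 = -1.6401
df = 40
p-value (one-sided, H₁ less) = 0.05442
At α=0.1: p < α → reject H₀

reject H₀: yes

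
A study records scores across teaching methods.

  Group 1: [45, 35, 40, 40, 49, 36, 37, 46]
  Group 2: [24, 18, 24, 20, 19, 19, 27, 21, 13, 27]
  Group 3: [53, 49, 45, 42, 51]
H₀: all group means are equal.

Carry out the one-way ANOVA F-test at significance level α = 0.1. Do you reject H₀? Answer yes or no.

Group means [41.00, 21.20, 48.00], grand mean 33.913
SSB = Σnᵢ(x̄ᵢ−x̄)² = 3010.226; SSW = ΣΣ(x−x̄ᵢ)² = 435.600
MSB = 3010.226/2 = 1505.1130; MSW = 435.600/20 = 21.7800
F = MSB/MSW = 69.1053
df = (2, 20)
p-value (upper-tail) = 0.00000
At α=0.1: p < α → reject H₀

reject H₀: yes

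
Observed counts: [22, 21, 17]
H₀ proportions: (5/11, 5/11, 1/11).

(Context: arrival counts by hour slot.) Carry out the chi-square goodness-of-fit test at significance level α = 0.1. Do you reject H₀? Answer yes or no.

n = 60; E_i = n·p_i = [27.27, 27.27, 5.45]
χ² = (22−27.27)²/27.27 + (21−27.27)²/27.27 + (17−5.45)²/5.45 = 26.9000
df = 2
p-value (upper-tail) = 0.00000
At α=0.1: p < α → reject H₀

reject H₀: yes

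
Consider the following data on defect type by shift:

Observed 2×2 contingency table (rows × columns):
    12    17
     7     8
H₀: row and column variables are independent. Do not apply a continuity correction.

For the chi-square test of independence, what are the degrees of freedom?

degrees of freedom = 1

df = (r−1)(c−1) = (2−1)·(2−1) = 1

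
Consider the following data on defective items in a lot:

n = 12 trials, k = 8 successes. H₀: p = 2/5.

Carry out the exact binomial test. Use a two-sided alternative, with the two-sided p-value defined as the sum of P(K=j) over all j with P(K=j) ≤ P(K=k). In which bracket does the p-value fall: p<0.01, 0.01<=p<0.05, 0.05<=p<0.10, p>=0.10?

p-value bracket: 0.05<=p<0.10

Exact binomial: n=12, k=8, p₀=2/5=0.4000
P(X=j) = C(n,j)·p₀^j·(1−p₀)^(n−j); p = Σ P(X=j) over j with P(X=j) ≤ P(X=8)
p-value (two-sided) = 0.07690
→ bracket: 0.05<=p<0.10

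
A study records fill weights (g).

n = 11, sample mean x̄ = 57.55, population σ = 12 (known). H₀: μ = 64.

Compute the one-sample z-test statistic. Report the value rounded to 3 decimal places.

SE = σ/√n = 12/√11 = 3.6181
z = (x̄−μ₀)/SE = (57.55−64)/3.6181 = -1.7827

test statistic = -1.783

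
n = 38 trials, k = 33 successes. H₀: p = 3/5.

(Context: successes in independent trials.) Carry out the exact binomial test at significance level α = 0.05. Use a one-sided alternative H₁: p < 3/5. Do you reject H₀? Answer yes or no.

reject H₀: no

Exact binomial: n=38, k=33, p₀=3/5=0.6000
P(X≤33) from Σ C(n,i)·p₀^i·(1−p₀)^(n−i)
p-value (one-sided, H₁ less) = 0.99994
At α=0.05: p ≥ α → fail to reject H₀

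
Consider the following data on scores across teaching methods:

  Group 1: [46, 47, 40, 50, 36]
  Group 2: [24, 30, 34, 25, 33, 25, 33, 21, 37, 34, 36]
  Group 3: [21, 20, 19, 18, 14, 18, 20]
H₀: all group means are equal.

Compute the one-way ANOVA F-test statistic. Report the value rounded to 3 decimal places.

test statistic = 40.319

Group means [43.80, 30.18, 18.57], grand mean 29.609
SSB = Σnᵢ(x̄ᵢ−x̄)² = 1863.328; SSW = ΣΣ(x−x̄ᵢ)² = 462.151
MSB = 1863.328/2 = 931.6638; MSW = 462.151/20 = 23.1075
F = MSB/MSW = 40.3186
df = (2, 20)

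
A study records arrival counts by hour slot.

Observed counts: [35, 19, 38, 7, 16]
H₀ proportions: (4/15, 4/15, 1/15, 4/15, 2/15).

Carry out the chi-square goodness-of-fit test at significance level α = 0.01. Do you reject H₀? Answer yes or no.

n = 115; E_i = n·p_i = [30.67, 30.67, 7.67, 30.67, 15.33]
χ² = (35−30.67)²/30.67 + (19−30.67)²/30.67 + (38−7.67)²/7.67 + (7−30.67)²/30.67 + (16−15.33)²/15.33 = 143.3587
df = 4
p-value (upper-tail) = 0.00000
At α=0.01: p < α → reject H₀

reject H₀: yes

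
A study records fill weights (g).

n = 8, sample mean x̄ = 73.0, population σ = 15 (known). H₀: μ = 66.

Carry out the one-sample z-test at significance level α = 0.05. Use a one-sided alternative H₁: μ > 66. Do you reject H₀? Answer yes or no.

reject H₀: no

SE = σ/√n = 15/√8 = 5.3033
z = (x̄−μ₀)/SE = (73.0−66)/5.3033 = 1.3199
p-value (one-sided, H₁ greater) = 0.09343
At α=0.05: p ≥ α → fail to reject H₀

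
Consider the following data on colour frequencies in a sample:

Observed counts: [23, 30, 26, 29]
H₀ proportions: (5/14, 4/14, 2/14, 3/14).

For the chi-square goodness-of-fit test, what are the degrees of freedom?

df = k − 1 = 4 − 1 = 3

degrees of freedom = 3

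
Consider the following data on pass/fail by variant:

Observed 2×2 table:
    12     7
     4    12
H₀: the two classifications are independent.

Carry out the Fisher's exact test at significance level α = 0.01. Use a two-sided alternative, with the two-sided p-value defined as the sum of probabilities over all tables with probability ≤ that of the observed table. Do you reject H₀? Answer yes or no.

Margins: r₁=19, r₂=16, c₁=16, c₂=19, n=35
p_obs = C(19,12)·C(16,4)/C(35,16); sum pmf over tables with pmf ≤ p_obs
p-value (two-sided) = 0.04108
At α=0.01: p ≥ α → fail to reject H₀

reject H₀: no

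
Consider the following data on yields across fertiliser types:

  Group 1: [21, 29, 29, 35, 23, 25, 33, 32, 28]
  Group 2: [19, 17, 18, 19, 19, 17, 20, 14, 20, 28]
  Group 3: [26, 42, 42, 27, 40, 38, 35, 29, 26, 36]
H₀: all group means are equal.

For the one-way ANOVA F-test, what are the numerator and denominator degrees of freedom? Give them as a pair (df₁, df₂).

k = 3 groups, N = 29 total
df = (k−1, N−k) = (3−1, 29−3) = (2, 26)

degrees of freedom = [2, 26]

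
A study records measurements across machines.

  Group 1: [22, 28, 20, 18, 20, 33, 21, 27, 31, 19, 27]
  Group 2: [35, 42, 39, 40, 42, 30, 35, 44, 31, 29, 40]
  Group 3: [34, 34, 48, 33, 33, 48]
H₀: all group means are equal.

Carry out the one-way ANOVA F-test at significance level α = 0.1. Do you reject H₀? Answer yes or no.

Group means [24.18, 37.00, 38.33], grand mean 32.250
SSB = Σnᵢ(x̄ᵢ−x̄)² = 1186.280; SSW = ΣΣ(x−x̄ᵢ)² = 828.970
MSB = 1186.280/2 = 593.1402; MSW = 828.970/25 = 33.1588
F = MSB/MSW = 17.8879
df = (2, 25)
p-value (upper-tail) = 0.00002
At α=0.1: p < α → reject H₀

reject H₀: yes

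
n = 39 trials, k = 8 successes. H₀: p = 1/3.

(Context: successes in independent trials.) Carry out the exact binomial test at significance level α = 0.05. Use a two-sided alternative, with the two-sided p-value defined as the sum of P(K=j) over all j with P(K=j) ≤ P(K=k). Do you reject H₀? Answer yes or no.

Exact binomial: n=39, k=8, p₀=1/3=0.3333
P(X=j) = C(n,j)·p₀^j·(1−p₀)^(n−j); p = Σ P(X=j) over j with P(X=j) ≤ P(X=8)
p-value (two-sided) = 0.12474
At α=0.05: p ≥ α → fail to reject H₀

reject H₀: no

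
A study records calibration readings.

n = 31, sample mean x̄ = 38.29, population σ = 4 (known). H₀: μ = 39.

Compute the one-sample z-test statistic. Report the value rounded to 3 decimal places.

SE = σ/√n = 4/√31 = 0.7184
z = (x̄−μ₀)/SE = (38.29−39)/0.7184 = -0.9883

test statistic = -0.988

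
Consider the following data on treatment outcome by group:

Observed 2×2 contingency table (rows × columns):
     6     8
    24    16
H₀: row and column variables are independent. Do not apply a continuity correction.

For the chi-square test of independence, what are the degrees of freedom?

df = (r−1)(c−1) = (2−1)·(2−1) = 1

degrees of freedom = 1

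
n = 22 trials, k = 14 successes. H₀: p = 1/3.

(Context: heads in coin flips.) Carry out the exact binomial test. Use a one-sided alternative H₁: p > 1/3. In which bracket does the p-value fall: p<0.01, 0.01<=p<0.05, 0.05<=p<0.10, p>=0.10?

Exact binomial: n=22, k=14, p₀=1/3=0.3333
P(X≥14) from Σ C(n,i)·p₀^i·(1−p₀)^(n−i)
p-value (one-sided, H₁ greater) = 0.00349
→ bracket: p<0.01

p-value bracket: p<0.01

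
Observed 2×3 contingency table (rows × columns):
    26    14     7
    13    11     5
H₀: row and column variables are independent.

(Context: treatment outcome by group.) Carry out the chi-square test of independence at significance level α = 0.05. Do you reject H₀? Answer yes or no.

Row totals [47, 29], col totals [39, 25, 12], n=76
χ² = (26−24.12)²/24.12 + (14−15.46)²/15.46 + (7−7.42)²/7.42 + (13−14.88)²/14.88 + (11−9.54)²/9.54 + (5−4.58)²/4.58 = 0.8089
df = 2
p-value (upper-tail) = 0.66735
At α=0.05: p ≥ α → fail to reject H₀

reject H₀: no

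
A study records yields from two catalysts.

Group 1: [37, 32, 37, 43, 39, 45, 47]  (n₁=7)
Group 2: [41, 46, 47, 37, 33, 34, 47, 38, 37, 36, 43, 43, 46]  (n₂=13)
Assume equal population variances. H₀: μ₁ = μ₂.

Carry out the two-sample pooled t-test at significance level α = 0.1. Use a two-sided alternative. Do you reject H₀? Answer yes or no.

x̄₁=40.000, s₁=5.260, n₁=7
x̄₂=40.615, s₂=5.059, n₂=13
s_p² = [6·5.260² + 12·5.059²]/18 = 26.2821
SE = √(s_p²·(1/7+1/13)) = 2.4034
t = (40.000−40.615)/2.4034 = -0.2560
df = 18
p-value (two-sided) = 0.80082
At α=0.1: p ≥ α → fail to reject H₀

reject H₀: no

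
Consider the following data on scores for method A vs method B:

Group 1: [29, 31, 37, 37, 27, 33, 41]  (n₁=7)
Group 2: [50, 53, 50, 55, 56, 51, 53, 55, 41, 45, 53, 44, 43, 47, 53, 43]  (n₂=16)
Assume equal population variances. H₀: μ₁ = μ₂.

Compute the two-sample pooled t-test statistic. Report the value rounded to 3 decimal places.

x̄₁=33.571, s₁=4.995, n₁=7
x̄₂=49.500, s₂=4.953, n₂=16
s_p² = [6·4.995² + 15·4.953²]/21 = 24.6531
SE = √(s_p²·(1/7+1/16)) = 2.2500
t = (33.571−49.500)/2.2500 = -7.0792
df = 21

test statistic = -7.079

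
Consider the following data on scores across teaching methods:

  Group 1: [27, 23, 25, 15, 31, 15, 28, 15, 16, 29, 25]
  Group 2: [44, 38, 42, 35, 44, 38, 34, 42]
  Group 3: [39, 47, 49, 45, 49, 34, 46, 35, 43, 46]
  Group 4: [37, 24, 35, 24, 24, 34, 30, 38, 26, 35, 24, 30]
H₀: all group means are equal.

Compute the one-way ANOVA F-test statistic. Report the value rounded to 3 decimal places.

Group means [22.64, 39.62, 43.30, 30.08], grand mean 33.171
SSB = Σnᵢ(x̄ᵢ−x̄)² = 2694.368; SSW = ΣΣ(x−x̄ᵢ)² = 1105.437
MSB = 2694.368/3 = 898.1226; MSW = 1105.437/37 = 29.8767
F = MSB/MSW = 30.0610
df = (3, 37)

test statistic = 30.061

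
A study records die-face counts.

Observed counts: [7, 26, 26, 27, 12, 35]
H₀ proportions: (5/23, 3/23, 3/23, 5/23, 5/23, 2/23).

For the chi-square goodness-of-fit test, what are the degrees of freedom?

degrees of freedom = 5

df = k − 1 = 6 − 1 = 5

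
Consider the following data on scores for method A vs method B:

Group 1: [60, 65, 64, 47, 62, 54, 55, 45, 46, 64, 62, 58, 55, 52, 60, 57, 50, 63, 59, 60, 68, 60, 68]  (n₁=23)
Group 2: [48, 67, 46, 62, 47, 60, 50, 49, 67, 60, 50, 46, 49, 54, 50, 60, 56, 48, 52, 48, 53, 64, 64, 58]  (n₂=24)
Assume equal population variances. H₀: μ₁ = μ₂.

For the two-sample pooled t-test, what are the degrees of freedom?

degrees of freedom = 45

df = n₁ + n₂ − 2 = 23 + 24 − 2 = 45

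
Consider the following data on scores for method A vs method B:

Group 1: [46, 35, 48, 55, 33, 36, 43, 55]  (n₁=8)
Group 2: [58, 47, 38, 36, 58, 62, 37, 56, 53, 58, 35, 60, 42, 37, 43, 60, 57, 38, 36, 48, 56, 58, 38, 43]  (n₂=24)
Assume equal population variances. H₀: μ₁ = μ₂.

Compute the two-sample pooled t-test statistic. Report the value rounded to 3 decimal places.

test statistic = -1.080

x̄₁=43.875, s₁=8.692, n₁=8
x̄₂=48.083, s₂=9.789, n₂=24
s_p² = [7·8.692² + 23·9.789²]/30 = 91.0903
SE = √(s_p²·(1/8+1/24)) = 3.8964
t = (43.875−48.083)/3.8964 = -1.0801
df = 30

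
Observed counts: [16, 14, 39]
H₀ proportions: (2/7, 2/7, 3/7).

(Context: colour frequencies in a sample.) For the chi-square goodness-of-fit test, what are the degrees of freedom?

degrees of freedom = 2

df = k − 1 = 3 − 1 = 2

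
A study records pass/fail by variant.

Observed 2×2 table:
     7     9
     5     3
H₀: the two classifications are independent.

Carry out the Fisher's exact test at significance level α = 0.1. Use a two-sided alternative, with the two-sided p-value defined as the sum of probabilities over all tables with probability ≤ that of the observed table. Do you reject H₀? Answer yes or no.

reject H₀: no

Margins: r₁=16, r₂=8, c₁=12, c₂=12, n=24
p_obs = C(16,7)·C(8,5)/C(24,12); sum pmf over tables with pmf ≤ p_obs
p-value (two-sided) = 0.66685
At α=0.1: p ≥ α → fail to reject H₀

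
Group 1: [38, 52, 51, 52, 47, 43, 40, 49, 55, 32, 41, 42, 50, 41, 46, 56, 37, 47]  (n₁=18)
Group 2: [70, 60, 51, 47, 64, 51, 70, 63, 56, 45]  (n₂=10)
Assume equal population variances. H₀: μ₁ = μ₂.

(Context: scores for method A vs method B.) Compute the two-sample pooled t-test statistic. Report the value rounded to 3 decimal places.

test statistic = -4.077

x̄₁=45.500, s₁=6.653, n₁=18
x̄₂=57.700, s₂=9.093, n₂=10
s_p² = [17·6.653² + 9·9.093²]/26 = 57.5615
SE = √(s_p²·(1/18+1/10)) = 2.9923
t = (45.500−57.700)/2.9923 = -4.0771
df = 26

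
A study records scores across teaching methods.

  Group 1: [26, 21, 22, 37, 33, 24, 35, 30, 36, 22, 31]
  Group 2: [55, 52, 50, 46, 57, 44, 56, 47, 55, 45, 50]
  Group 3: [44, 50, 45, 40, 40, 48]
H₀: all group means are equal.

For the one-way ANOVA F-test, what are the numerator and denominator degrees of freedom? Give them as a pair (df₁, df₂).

k = 3 groups, N = 28 total
df = (k−1, N−k) = (3−1, 28−3) = (2, 25)

degrees of freedom = [2, 25]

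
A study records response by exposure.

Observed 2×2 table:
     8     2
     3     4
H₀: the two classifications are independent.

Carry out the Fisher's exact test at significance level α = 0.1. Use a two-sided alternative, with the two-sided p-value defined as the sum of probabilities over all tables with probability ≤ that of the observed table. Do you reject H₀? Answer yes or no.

Margins: r₁=10, r₂=7, c₁=11, c₂=6, n=17
p_obs = C(10,8)·C(7,3)/C(17,11); sum pmf over tables with pmf ≤ p_obs
p-value (two-sided) = 0.16176
At α=0.1: p ≥ α → fail to reject H₀

reject H₀: no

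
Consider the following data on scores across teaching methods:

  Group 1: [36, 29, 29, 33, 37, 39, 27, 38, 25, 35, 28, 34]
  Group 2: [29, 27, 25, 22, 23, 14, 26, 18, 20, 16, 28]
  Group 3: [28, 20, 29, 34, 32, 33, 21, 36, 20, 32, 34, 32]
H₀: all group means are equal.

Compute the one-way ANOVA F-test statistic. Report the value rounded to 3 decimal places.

test statistic = 10.840

Group means [32.50, 22.55, 29.25], grand mean 28.257
SSB = Σnᵢ(x̄ᵢ−x̄)² = 586.708; SSW = ΣΣ(x−x̄ᵢ)² = 865.977
MSB = 586.708/2 = 293.3542; MSW = 865.977/32 = 27.0618
F = MSB/MSW = 10.8402
df = (2, 32)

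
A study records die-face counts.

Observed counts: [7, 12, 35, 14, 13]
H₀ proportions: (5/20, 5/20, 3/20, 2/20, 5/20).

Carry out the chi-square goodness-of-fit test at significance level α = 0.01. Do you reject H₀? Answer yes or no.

reject H₀: yes

n = 81; E_i = n·p_i = [20.25, 20.25, 12.15, 8.10, 20.25]
χ² = (7−20.25)²/20.25 + (12−20.25)²/20.25 + (35−12.15)²/12.15 + (14−8.10)²/8.10 + (13−20.25)²/20.25 = 61.8971
df = 4
p-value (upper-tail) = 0.00000
At α=0.01: p < α → reject H₀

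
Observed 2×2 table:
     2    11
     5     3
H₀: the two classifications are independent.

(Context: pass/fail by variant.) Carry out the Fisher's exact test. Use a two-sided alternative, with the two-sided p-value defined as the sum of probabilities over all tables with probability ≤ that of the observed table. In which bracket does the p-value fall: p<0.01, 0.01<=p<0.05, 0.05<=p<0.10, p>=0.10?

Margins: r₁=13, r₂=8, c₁=7, c₂=14, n=21
p_obs = C(13,2)·C(8,5)/C(21,7); sum pmf over tables with pmf ≤ p_obs
p-value (two-sided) = 0.05552
→ bracket: 0.05<=p<0.10

p-value bracket: 0.05<=p<0.10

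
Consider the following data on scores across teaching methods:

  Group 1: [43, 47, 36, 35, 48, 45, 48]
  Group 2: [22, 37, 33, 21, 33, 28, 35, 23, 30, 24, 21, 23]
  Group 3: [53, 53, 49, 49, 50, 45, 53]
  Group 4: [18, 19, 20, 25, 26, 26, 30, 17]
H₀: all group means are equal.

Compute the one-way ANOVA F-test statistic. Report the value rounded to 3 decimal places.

test statistic = 51.496

Group means [43.14, 27.50, 50.29, 22.62], grand mean 34.265
SSB = Σnᵢ(x̄ᵢ−x̄)² = 3981.457; SSW = ΣΣ(x−x̄ᵢ)² = 773.161
MSB = 3981.457/3 = 1327.1523; MSW = 773.161/30 = 25.7720
F = MSB/MSW = 51.4959
df = (3, 30)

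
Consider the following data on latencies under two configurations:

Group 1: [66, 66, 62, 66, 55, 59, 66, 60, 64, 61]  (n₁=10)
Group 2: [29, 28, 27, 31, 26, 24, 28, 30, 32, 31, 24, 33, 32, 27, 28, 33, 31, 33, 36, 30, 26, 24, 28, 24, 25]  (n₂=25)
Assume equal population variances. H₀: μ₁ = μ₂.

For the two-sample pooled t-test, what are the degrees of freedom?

df = n₁ + n₂ − 2 = 10 + 25 − 2 = 33

degrees of freedom = 33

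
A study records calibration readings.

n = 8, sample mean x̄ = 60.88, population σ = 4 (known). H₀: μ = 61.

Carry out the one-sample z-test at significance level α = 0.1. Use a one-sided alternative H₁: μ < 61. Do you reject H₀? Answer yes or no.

reject H₀: no

SE = σ/√n = 4/√8 = 1.4142
z = (x̄−μ₀)/SE = (60.88−61)/1.4142 = -0.0849
p-value (one-sided, H₁ less) = 0.46619
At α=0.1: p ≥ α → fail to reject H₀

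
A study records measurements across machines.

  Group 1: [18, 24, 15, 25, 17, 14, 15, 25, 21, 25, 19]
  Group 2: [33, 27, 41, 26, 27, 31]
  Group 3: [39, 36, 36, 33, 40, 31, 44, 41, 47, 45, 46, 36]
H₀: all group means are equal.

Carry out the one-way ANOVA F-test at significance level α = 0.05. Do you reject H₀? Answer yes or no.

reject H₀: yes

Group means [19.82, 30.83, 39.50], grand mean 30.241
SSB = Σnᵢ(x̄ᵢ−x̄)² = 2225.841; SSW = ΣΣ(x−x̄ᵢ)² = 655.470
MSB = 2225.841/2 = 1112.9203; MSW = 655.470/26 = 25.2104
F = MSB/MSW = 44.1453
df = (2, 26)
p-value (upper-tail) = 0.00000
At α=0.05: p < α → reject H₀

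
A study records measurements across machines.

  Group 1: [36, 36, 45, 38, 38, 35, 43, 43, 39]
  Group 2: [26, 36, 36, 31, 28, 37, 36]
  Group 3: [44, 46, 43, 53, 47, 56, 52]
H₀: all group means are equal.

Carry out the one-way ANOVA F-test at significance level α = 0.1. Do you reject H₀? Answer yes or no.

reject H₀: yes

Group means [39.22, 32.86, 48.71], grand mean 40.174
SSB = Σnᵢ(x̄ᵢ−x̄)² = 893.463; SSW = ΣΣ(x−x̄ᵢ)² = 371.841
MSB = 893.463/2 = 446.7315; MSW = 371.841/20 = 18.5921
F = MSB/MSW = 24.0281
df = (2, 20)
p-value (upper-tail) = 0.00000
At α=0.1: p < α → reject H₀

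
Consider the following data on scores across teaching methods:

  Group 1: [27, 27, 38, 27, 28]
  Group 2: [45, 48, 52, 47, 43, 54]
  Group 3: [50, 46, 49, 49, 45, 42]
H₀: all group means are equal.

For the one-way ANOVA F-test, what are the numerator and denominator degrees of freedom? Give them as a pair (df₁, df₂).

degrees of freedom = [2, 14]

k = 3 groups, N = 17 total
df = (k−1, N−k) = (3−1, 17−3) = (2, 14)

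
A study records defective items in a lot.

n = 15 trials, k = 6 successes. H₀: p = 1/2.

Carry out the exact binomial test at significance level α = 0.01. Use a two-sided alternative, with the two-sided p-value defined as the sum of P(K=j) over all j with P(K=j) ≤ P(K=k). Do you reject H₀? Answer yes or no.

reject H₀: no

Exact binomial: n=15, k=6, p₀=1/2=0.5000
P(X=j) = C(n,j)·p₀^j·(1−p₀)^(n−j); p = Σ P(X=j) over j with P(X=j) ≤ P(X=6)
p-value (two-sided) = 0.60724
At α=0.01: p ≥ α → fail to reject H₀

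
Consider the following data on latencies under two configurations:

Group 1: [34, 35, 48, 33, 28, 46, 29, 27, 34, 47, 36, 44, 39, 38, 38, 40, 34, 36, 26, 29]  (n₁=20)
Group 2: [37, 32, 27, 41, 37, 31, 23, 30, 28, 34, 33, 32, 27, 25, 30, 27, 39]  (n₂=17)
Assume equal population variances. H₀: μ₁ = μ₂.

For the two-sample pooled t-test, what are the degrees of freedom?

degrees of freedom = 35

df = n₁ + n₂ − 2 = 20 + 17 − 2 = 35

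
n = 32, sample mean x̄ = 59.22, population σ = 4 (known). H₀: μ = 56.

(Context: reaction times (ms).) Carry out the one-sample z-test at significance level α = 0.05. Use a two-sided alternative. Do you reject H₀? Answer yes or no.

SE = σ/√n = 4/√32 = 0.7071
z = (x̄−μ₀)/SE = (59.22−56)/0.7071 = 4.5538
p-value (two-sided) = 0.00001
At α=0.05: p < α → reject H₀

reject H₀: yes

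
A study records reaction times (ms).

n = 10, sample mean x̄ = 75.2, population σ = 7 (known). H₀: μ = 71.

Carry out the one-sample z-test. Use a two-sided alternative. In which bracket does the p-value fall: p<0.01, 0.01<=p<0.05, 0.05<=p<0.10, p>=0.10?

p-value bracket: 0.05<=p<0.10

SE = σ/√n = 7/√10 = 2.2136
z = (x̄−μ₀)/SE = (75.2−71)/2.2136 = 1.8974
p-value (two-sided) = 0.05778
→ bracket: 0.05<=p<0.10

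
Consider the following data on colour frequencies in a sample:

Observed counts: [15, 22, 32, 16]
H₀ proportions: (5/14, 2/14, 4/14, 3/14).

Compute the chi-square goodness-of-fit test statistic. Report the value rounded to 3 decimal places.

n = 85; E_i = n·p_i = [30.36, 12.14, 24.29, 18.21]
χ² = (15−30.36)²/30.36 + (22−12.14)²/12.14 + (32−24.29)²/24.29 + (16−18.21)²/18.21 = 18.4902
df = 3

test statistic = 18.490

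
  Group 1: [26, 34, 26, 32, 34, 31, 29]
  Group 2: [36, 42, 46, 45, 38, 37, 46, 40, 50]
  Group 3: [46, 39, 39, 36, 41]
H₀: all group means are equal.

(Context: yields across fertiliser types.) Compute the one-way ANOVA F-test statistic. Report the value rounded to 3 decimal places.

test statistic = 17.432

Group means [30.29, 42.22, 40.20], grand mean 37.762
SSB = Σnᵢ(x̄ᵢ−x̄)² = 600.025; SSW = ΣΣ(x−x̄ᵢ)² = 309.784
MSB = 600.025/2 = 300.0127; MSW = 309.784/18 = 17.2102
F = MSB/MSW = 17.4322
df = (2, 18)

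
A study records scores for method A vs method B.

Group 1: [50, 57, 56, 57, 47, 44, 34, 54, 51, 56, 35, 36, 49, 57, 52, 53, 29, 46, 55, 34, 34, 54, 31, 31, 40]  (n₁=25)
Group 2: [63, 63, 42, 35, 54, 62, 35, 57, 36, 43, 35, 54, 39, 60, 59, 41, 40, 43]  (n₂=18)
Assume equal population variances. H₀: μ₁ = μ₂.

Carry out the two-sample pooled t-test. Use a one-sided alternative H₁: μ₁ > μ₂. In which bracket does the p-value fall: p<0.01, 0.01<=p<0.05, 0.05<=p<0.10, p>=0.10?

p-value bracket: p>=0.10

x̄₁=45.680, s₁=9.869, n₁=25
x̄₂=47.833, s₂=10.832, n₂=18
s_p² = [24·9.869² + 17·10.832²]/41 = 105.6571
SE = √(s_p²·(1/25+1/18)) = 3.1774
t = (45.680−47.833)/3.1774 = -0.6777
df = 41
p-value (one-sided, H₁ greater) = 0.74911
→ bracket: p>=0.10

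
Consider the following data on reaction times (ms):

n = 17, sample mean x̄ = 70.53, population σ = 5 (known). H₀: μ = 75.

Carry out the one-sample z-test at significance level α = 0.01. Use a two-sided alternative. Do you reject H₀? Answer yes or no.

reject H₀: yes

SE = σ/√n = 5/√17 = 1.2127
z = (x̄−μ₀)/SE = (70.53−75)/1.2127 = -3.6861
p-value (two-sided) = 0.00023
At α=0.01: p < α → reject H₀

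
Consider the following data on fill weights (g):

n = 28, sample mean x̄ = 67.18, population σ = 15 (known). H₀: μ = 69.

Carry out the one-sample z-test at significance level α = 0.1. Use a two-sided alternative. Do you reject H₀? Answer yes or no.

reject H₀: no

SE = σ/√n = 15/√28 = 2.8347
z = (x̄−μ₀)/SE = (67.18−69)/2.8347 = -0.6420
p-value (two-sided) = 0.52085
At α=0.1: p ≥ α → fail to reject H₀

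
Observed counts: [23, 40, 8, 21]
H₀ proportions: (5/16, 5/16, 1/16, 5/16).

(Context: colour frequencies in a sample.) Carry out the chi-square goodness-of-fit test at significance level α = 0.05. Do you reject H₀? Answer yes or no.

reject H₀: yes

n = 92; E_i = n·p_i = [28.75, 28.75, 5.75, 28.75]
χ² = (23−28.75)²/28.75 + (40−28.75)²/28.75 + (8−5.75)²/5.75 + (21−28.75)²/28.75 = 8.5217
df = 3
p-value (upper-tail) = 0.03637
At α=0.05: p < α → reject H₀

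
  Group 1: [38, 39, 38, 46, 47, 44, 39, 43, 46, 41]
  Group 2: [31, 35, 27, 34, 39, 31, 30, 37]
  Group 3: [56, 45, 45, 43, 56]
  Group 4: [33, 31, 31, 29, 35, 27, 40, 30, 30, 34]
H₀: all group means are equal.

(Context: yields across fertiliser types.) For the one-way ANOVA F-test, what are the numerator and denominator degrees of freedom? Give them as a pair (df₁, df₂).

k = 4 groups, N = 33 total
df = (k−1, N−k) = (4−1, 33−4) = (3, 29)

degrees of freedom = [3, 29]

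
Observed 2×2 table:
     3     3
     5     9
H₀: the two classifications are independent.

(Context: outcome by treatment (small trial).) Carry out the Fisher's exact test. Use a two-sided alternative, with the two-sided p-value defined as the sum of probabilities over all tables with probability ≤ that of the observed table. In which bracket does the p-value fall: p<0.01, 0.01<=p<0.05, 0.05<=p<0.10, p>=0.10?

p-value bracket: p>=0.10

Margins: r₁=6, r₂=14, c₁=8, c₂=12, n=20
p_obs = C(6,3)·C(14,5)/C(20,8); sum pmf over tables with pmf ≤ p_obs
p-value (two-sided) = 0.64241
→ bracket: p>=0.10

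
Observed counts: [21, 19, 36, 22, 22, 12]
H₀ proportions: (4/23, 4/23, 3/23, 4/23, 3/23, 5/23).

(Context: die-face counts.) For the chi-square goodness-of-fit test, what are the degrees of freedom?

degrees of freedom = 5

df = k − 1 = 6 − 1 = 5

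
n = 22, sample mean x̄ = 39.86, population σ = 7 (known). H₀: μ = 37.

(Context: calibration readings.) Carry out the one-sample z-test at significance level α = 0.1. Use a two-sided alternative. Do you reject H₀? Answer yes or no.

reject H₀: yes

SE = σ/√n = 7/√22 = 1.4924
z = (x̄−μ₀)/SE = (39.86−37)/1.4924 = 1.9164
p-value (two-sided) = 0.05532
At α=0.1: p < α → reject H₀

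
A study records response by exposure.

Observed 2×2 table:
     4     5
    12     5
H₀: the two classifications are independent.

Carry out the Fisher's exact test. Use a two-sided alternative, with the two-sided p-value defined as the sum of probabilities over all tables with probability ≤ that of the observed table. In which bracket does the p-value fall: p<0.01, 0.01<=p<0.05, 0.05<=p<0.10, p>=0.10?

p-value bracket: p>=0.10

Margins: r₁=9, r₂=17, c₁=16, c₂=10, n=26
p_obs = C(9,4)·C(17,12)/C(26,16); sum pmf over tables with pmf ≤ p_obs
p-value (two-sided) = 0.23412
→ bracket: p>=0.10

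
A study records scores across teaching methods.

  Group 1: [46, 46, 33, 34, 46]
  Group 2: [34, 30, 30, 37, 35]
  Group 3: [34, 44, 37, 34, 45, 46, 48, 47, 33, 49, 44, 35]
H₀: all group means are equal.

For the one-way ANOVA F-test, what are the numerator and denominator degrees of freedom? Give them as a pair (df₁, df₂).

k = 3 groups, N = 22 total
df = (k−1, N−k) = (3−1, 22−3) = (2, 19)

degrees of freedom = [2, 19]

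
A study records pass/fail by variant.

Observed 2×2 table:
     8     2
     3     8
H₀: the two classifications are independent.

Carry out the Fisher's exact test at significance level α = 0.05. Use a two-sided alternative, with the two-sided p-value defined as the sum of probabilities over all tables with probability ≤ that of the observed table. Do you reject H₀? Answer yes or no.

reject H₀: yes

Margins: r₁=10, r₂=11, c₁=11, c₂=10, n=21
p_obs = C(10,8)·C(11,3)/C(21,11); sum pmf over tables with pmf ≤ p_obs
p-value (two-sided) = 0.02997
At α=0.05: p < α → reject H₀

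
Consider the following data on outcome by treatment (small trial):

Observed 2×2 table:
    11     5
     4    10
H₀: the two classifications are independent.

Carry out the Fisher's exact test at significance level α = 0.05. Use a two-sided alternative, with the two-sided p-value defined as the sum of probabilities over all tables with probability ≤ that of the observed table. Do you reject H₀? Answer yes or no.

Margins: r₁=16, r₂=14, c₁=15, c₂=15, n=30
p_obs = C(16,11)·C(14,4)/C(30,15); sum pmf over tables with pmf ≤ p_obs
p-value (two-sided) = 0.06560
At α=0.05: p ≥ α → fail to reject H₀

reject H₀: no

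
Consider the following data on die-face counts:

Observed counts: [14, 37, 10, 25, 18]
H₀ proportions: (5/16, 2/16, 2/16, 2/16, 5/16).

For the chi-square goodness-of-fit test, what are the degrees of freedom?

degrees of freedom = 4

df = k − 1 = 5 − 1 = 4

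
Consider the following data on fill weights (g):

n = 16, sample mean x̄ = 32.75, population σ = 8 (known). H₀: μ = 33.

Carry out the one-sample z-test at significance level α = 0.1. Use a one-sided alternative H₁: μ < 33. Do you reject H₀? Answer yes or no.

reject H₀: no

SE = σ/√n = 8/√16 = 2.0000
z = (x̄−μ₀)/SE = (32.75−33)/2.0000 = -0.1250
p-value (one-sided, H₁ less) = 0.45026
At α=0.1: p ≥ α → fail to reject H₀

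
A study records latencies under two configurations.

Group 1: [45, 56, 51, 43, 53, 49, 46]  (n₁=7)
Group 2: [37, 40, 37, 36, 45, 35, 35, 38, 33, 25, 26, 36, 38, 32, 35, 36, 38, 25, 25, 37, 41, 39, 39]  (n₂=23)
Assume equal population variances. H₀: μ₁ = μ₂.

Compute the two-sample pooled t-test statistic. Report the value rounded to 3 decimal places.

x̄₁=49.000, s₁=4.655, n₁=7
x̄₂=35.130, s₂=5.345, n₂=23
s_p² = [6·4.655² + 22·5.345²]/28 = 27.0932
SE = √(s_p²·(1/7+1/23)) = 2.2469
t = (49.000−35.130)/2.2469 = 6.1728
df = 28

test statistic = 6.173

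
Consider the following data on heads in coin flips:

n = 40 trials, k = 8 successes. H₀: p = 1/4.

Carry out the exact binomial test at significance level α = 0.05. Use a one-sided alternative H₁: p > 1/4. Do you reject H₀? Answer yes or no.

reject H₀: no

Exact binomial: n=40, k=8, p₀=1/4=0.2500
P(X≥8) from Σ C(n,i)·p₀^i·(1−p₀)^(n−i)
p-value (one-sided, H₁ greater) = 0.81805
At α=0.05: p ≥ α → fail to reject H₀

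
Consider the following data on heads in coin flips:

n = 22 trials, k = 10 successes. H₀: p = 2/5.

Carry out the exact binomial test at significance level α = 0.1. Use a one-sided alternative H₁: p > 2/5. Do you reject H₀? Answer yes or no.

Exact binomial: n=22, k=10, p₀=2/5=0.4000
P(X≥10) from Σ C(n,i)·p₀^i·(1−p₀)^(n−i)
p-value (one-sided, H₁ greater) = 0.37565
At α=0.1: p ≥ α → fail to reject H₀

reject H₀: no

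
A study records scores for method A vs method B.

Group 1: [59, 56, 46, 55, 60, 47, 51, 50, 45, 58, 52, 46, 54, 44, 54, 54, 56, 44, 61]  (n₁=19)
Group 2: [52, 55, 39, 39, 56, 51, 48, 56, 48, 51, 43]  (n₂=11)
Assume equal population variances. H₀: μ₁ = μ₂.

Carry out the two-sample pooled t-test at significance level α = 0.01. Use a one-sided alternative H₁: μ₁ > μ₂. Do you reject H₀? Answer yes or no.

reject H₀: no

x̄₁=52.211, s₁=5.583, n₁=19
x̄₂=48.909, s₂=6.236, n₂=11
s_p² = [18·5.583² + 10·6.236²]/28 = 33.9310
SE = √(s_p²·(1/19+1/11)) = 2.2069
t = (52.211−48.909)/2.2069 = 1.4960
df = 28
p-value (one-sided, H₁ greater) = 0.07293
At α=0.01: p ≥ α → fail to reject H₀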